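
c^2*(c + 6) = c^3 + 6*c^2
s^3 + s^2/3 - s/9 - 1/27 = (s - 1/3)*(s + 1/3)^2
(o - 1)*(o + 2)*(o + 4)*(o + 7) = o^4 + 12*o^3 + 37*o^2 + 6*o - 56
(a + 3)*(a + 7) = a^2 + 10*a + 21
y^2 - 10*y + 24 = (y - 6)*(y - 4)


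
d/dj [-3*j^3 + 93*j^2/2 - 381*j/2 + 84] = -9*j^2 + 93*j - 381/2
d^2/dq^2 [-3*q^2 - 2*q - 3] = -6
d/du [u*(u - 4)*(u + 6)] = 3*u^2 + 4*u - 24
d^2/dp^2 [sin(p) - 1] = -sin(p)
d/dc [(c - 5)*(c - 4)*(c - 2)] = 3*c^2 - 22*c + 38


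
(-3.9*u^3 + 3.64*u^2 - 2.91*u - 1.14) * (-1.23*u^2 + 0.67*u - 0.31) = 4.797*u^5 - 7.0902*u^4 + 7.2271*u^3 - 1.6759*u^2 + 0.1383*u + 0.3534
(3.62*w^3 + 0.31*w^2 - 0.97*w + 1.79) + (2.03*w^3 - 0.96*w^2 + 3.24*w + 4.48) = 5.65*w^3 - 0.65*w^2 + 2.27*w + 6.27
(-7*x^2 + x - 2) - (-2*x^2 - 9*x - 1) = -5*x^2 + 10*x - 1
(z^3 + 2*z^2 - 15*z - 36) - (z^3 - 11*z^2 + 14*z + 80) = 13*z^2 - 29*z - 116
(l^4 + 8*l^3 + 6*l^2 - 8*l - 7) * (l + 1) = l^5 + 9*l^4 + 14*l^3 - 2*l^2 - 15*l - 7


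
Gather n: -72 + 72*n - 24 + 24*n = 96*n - 96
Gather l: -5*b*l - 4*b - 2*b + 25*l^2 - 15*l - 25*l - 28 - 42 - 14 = -6*b + 25*l^2 + l*(-5*b - 40) - 84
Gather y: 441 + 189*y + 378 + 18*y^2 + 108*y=18*y^2 + 297*y + 819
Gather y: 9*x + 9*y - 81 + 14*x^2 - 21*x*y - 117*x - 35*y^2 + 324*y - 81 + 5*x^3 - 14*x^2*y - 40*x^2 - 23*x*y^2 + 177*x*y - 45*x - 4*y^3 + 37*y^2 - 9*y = 5*x^3 - 26*x^2 - 153*x - 4*y^3 + y^2*(2 - 23*x) + y*(-14*x^2 + 156*x + 324) - 162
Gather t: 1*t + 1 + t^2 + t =t^2 + 2*t + 1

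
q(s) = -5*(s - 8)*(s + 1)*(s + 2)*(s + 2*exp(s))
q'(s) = -5*(s - 8)*(s + 1)*(s + 2)*(2*exp(s) + 1) - 5*(s - 8)*(s + 1)*(s + 2*exp(s)) - 5*(s - 8)*(s + 2)*(s + 2*exp(s)) - 5*(s + 1)*(s + 2)*(s + 2*exp(s)) = -10*s^3*exp(s) - 20*s^3 + 20*s^2*exp(s) + 75*s^2 + 320*s*exp(s) + 220*s + 380*exp(s) + 80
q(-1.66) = 13.87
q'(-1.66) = 3.38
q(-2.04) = -3.72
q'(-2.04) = 99.50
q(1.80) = 4584.54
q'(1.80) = 6425.02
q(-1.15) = 3.01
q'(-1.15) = -26.40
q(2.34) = 9477.22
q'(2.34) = 12274.28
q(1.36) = 2409.48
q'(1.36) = 3689.91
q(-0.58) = 13.81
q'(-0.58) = 95.24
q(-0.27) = 65.63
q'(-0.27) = 251.85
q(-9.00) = -42838.83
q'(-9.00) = 18755.79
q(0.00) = 160.00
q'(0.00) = 460.00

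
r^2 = r^2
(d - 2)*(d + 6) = d^2 + 4*d - 12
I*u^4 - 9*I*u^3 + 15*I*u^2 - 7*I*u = u*(u - 7)*(u - 1)*(I*u - I)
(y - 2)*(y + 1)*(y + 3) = y^3 + 2*y^2 - 5*y - 6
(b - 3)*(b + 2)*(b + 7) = b^3 + 6*b^2 - 13*b - 42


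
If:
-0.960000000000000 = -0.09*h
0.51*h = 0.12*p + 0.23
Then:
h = 10.67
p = 43.42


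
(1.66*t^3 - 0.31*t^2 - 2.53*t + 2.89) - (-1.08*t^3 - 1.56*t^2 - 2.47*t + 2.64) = 2.74*t^3 + 1.25*t^2 - 0.0599999999999996*t + 0.25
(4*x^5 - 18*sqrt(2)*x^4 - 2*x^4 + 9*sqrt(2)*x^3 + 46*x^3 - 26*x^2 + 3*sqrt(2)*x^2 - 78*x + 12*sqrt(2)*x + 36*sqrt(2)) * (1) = 4*x^5 - 18*sqrt(2)*x^4 - 2*x^4 + 9*sqrt(2)*x^3 + 46*x^3 - 26*x^2 + 3*sqrt(2)*x^2 - 78*x + 12*sqrt(2)*x + 36*sqrt(2)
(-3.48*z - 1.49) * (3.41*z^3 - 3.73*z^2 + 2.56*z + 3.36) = -11.8668*z^4 + 7.8995*z^3 - 3.3511*z^2 - 15.5072*z - 5.0064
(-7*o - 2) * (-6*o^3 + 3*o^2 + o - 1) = 42*o^4 - 9*o^3 - 13*o^2 + 5*o + 2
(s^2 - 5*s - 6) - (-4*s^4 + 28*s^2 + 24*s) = 4*s^4 - 27*s^2 - 29*s - 6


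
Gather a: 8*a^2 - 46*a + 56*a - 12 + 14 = 8*a^2 + 10*a + 2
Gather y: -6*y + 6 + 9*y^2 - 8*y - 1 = 9*y^2 - 14*y + 5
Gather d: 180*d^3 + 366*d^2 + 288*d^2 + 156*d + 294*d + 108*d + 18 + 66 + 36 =180*d^3 + 654*d^2 + 558*d + 120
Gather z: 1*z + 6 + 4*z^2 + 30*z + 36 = 4*z^2 + 31*z + 42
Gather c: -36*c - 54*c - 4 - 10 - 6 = -90*c - 20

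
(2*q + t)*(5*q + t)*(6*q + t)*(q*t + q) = 60*q^4*t + 60*q^4 + 52*q^3*t^2 + 52*q^3*t + 13*q^2*t^3 + 13*q^2*t^2 + q*t^4 + q*t^3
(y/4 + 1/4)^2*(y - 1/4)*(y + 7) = y^4/16 + 35*y^3/64 + 51*y^2/64 + 13*y/64 - 7/64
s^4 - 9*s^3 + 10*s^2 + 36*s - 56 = (s - 7)*(s - 2)^2*(s + 2)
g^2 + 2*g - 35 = (g - 5)*(g + 7)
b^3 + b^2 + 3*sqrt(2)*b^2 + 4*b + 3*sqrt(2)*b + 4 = (b + 1)*(b + sqrt(2))*(b + 2*sqrt(2))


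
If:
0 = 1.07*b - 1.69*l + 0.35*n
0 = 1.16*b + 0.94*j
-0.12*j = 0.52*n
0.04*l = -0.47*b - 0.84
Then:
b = -1.69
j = 2.08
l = -1.17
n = -0.48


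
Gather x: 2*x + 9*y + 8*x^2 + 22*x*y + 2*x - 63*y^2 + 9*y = 8*x^2 + x*(22*y + 4) - 63*y^2 + 18*y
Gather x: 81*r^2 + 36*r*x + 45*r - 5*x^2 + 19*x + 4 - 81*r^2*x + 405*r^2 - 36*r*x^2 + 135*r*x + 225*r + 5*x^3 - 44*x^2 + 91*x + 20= 486*r^2 + 270*r + 5*x^3 + x^2*(-36*r - 49) + x*(-81*r^2 + 171*r + 110) + 24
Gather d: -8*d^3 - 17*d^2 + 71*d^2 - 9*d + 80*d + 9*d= -8*d^3 + 54*d^2 + 80*d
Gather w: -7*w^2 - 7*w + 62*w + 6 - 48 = -7*w^2 + 55*w - 42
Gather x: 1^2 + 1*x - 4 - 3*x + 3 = -2*x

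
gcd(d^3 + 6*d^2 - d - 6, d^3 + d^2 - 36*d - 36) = d^2 + 7*d + 6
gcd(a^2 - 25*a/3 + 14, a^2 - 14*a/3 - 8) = a - 6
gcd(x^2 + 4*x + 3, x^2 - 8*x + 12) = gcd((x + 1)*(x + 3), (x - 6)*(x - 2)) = 1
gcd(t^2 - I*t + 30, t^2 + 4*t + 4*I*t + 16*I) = 1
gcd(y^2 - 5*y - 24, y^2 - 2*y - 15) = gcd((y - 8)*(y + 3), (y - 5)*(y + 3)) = y + 3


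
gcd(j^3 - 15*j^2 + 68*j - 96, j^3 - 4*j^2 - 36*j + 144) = j - 4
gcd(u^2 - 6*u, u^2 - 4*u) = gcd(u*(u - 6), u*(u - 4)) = u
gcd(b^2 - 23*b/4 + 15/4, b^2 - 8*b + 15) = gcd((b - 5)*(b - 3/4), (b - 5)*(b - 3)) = b - 5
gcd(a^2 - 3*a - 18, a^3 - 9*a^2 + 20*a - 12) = a - 6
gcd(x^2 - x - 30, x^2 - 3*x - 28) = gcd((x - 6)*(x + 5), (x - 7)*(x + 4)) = 1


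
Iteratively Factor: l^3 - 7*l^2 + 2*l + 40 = (l - 4)*(l^2 - 3*l - 10) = (l - 4)*(l + 2)*(l - 5)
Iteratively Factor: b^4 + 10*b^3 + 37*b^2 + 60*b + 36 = (b + 2)*(b^3 + 8*b^2 + 21*b + 18) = (b + 2)*(b + 3)*(b^2 + 5*b + 6) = (b + 2)*(b + 3)^2*(b + 2)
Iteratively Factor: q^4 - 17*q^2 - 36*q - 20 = (q + 2)*(q^3 - 2*q^2 - 13*q - 10) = (q - 5)*(q + 2)*(q^2 + 3*q + 2) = (q - 5)*(q + 1)*(q + 2)*(q + 2)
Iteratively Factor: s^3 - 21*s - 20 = (s - 5)*(s^2 + 5*s + 4) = (s - 5)*(s + 4)*(s + 1)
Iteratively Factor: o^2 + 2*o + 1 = (o + 1)*(o + 1)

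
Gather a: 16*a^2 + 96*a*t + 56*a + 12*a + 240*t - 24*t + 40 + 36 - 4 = 16*a^2 + a*(96*t + 68) + 216*t + 72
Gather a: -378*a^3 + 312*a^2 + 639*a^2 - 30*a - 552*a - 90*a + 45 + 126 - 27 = -378*a^3 + 951*a^2 - 672*a + 144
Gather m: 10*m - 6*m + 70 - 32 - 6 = 4*m + 32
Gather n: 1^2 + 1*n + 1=n + 2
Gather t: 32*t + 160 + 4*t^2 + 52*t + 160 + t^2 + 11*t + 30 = 5*t^2 + 95*t + 350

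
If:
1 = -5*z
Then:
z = -1/5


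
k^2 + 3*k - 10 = (k - 2)*(k + 5)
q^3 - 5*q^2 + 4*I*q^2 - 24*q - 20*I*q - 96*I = (q - 8)*(q + 3)*(q + 4*I)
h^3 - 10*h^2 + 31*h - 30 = (h - 5)*(h - 3)*(h - 2)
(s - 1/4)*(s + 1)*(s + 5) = s^3 + 23*s^2/4 + 7*s/2 - 5/4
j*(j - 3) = j^2 - 3*j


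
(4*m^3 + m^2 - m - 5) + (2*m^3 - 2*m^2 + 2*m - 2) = 6*m^3 - m^2 + m - 7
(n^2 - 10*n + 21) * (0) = 0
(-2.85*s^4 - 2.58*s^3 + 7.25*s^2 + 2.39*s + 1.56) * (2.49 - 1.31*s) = 3.7335*s^5 - 3.7167*s^4 - 15.9217*s^3 + 14.9216*s^2 + 3.9075*s + 3.8844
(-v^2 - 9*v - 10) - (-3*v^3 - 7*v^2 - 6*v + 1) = 3*v^3 + 6*v^2 - 3*v - 11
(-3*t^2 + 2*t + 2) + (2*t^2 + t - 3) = -t^2 + 3*t - 1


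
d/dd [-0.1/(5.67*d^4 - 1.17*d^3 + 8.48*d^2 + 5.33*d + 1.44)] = (2.268*d^3 - 0.351*d^2 + 1.696*d + 0.533)/(5.67*d^4 - 1.17*d^3 + 8.48*d^2 + 5.33*d + 1.44)^2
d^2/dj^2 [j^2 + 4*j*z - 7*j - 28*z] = 2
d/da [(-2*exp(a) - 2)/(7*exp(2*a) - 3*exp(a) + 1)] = 2*((exp(a) + 1)*(14*exp(a) - 3) - 7*exp(2*a) + 3*exp(a) - 1)*exp(a)/(7*exp(2*a) - 3*exp(a) + 1)^2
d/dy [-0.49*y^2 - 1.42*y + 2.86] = -0.98*y - 1.42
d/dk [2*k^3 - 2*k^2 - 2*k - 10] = 6*k^2 - 4*k - 2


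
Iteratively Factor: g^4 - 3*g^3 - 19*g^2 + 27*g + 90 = (g - 3)*(g^3 - 19*g - 30) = (g - 5)*(g - 3)*(g^2 + 5*g + 6) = (g - 5)*(g - 3)*(g + 3)*(g + 2)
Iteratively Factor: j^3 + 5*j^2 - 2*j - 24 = (j + 3)*(j^2 + 2*j - 8) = (j - 2)*(j + 3)*(j + 4)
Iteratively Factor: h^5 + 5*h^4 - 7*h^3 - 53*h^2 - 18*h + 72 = (h - 3)*(h^4 + 8*h^3 + 17*h^2 - 2*h - 24) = (h - 3)*(h + 4)*(h^3 + 4*h^2 + h - 6) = (h - 3)*(h + 3)*(h + 4)*(h^2 + h - 2) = (h - 3)*(h + 2)*(h + 3)*(h + 4)*(h - 1)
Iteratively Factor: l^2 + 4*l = (l + 4)*(l)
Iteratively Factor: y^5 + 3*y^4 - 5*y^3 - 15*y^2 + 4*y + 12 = (y - 2)*(y^4 + 5*y^3 + 5*y^2 - 5*y - 6) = (y - 2)*(y + 1)*(y^3 + 4*y^2 + y - 6) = (y - 2)*(y + 1)*(y + 2)*(y^2 + 2*y - 3) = (y - 2)*(y + 1)*(y + 2)*(y + 3)*(y - 1)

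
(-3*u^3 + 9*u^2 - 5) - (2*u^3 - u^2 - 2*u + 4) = -5*u^3 + 10*u^2 + 2*u - 9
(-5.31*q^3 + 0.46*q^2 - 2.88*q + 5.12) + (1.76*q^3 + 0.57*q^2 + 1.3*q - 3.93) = -3.55*q^3 + 1.03*q^2 - 1.58*q + 1.19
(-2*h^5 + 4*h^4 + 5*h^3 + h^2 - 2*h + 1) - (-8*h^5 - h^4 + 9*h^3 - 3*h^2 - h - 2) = 6*h^5 + 5*h^4 - 4*h^3 + 4*h^2 - h + 3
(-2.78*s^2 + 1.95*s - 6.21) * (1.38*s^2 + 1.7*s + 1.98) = -3.8364*s^4 - 2.035*s^3 - 10.7592*s^2 - 6.696*s - 12.2958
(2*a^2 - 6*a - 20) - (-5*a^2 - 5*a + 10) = 7*a^2 - a - 30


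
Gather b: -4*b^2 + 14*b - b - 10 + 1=-4*b^2 + 13*b - 9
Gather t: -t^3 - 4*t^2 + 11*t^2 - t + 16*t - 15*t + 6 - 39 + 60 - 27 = -t^3 + 7*t^2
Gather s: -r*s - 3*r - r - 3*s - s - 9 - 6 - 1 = -4*r + s*(-r - 4) - 16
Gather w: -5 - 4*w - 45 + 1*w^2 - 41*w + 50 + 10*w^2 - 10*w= 11*w^2 - 55*w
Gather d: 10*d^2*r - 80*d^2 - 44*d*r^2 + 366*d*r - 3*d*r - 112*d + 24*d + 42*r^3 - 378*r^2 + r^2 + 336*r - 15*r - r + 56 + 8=d^2*(10*r - 80) + d*(-44*r^2 + 363*r - 88) + 42*r^3 - 377*r^2 + 320*r + 64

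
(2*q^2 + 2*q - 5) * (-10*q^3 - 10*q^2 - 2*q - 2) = -20*q^5 - 40*q^4 + 26*q^3 + 42*q^2 + 6*q + 10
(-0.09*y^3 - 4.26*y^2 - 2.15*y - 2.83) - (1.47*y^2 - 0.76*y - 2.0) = -0.09*y^3 - 5.73*y^2 - 1.39*y - 0.83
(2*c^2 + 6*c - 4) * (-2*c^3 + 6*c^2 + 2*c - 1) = -4*c^5 + 48*c^3 - 14*c^2 - 14*c + 4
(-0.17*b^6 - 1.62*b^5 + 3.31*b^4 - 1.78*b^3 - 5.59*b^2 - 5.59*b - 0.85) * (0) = 0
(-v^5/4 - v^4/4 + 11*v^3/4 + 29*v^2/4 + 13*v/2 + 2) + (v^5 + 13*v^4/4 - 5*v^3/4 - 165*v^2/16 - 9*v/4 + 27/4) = 3*v^5/4 + 3*v^4 + 3*v^3/2 - 49*v^2/16 + 17*v/4 + 35/4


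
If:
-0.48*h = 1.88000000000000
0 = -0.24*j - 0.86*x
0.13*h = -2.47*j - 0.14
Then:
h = -3.92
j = 0.15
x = -0.04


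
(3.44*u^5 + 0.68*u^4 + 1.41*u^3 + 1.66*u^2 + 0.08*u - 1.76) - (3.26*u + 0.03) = 3.44*u^5 + 0.68*u^4 + 1.41*u^3 + 1.66*u^2 - 3.18*u - 1.79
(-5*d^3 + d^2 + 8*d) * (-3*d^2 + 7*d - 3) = 15*d^5 - 38*d^4 - 2*d^3 + 53*d^2 - 24*d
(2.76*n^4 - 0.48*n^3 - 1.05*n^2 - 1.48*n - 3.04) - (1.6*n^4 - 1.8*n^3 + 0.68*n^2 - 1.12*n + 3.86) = 1.16*n^4 + 1.32*n^3 - 1.73*n^2 - 0.36*n - 6.9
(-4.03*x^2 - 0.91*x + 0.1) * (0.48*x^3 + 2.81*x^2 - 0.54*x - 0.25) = -1.9344*x^5 - 11.7611*x^4 - 0.3329*x^3 + 1.7799*x^2 + 0.1735*x - 0.025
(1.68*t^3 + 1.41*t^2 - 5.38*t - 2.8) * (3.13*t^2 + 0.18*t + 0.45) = 5.2584*t^5 + 4.7157*t^4 - 15.8296*t^3 - 9.0979*t^2 - 2.925*t - 1.26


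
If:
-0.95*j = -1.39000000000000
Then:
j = 1.46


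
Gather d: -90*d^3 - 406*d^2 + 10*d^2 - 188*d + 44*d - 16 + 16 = -90*d^3 - 396*d^2 - 144*d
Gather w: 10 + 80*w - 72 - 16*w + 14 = 64*w - 48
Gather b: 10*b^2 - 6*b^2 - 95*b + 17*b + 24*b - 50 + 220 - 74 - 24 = 4*b^2 - 54*b + 72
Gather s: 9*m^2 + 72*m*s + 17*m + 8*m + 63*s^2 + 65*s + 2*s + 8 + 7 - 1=9*m^2 + 25*m + 63*s^2 + s*(72*m + 67) + 14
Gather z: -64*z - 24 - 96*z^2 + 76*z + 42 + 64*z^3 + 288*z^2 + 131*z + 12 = 64*z^3 + 192*z^2 + 143*z + 30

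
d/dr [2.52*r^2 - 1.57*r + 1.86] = 5.04*r - 1.57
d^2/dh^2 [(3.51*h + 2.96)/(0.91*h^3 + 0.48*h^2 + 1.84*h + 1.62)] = (17.439786*h^5 + 38.61312*h^4 + 10.549968*h^3 - 28.264056*h^2 - 26.872416*h - 5.485856)/(0.753571*h^9 + 1.192464*h^8 + 5.200104*h^7 + 8.95743*h^6 + 14.760192*h^5 + 22.270176*h^4 + 21.97882*h^3 + 20.233152*h^2 + 14.486688*h + 4.251528)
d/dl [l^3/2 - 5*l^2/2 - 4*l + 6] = 3*l^2/2 - 5*l - 4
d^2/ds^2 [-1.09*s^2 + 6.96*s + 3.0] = -2.18000000000000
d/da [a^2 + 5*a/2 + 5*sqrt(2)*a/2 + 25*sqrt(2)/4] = 2*a + 5/2 + 5*sqrt(2)/2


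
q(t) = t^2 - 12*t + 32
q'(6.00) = 0.00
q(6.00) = -4.00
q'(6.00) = 0.00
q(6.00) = -4.00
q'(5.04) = -1.92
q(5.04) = -3.08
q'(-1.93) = -15.86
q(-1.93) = 58.88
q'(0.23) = -11.54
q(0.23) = 29.29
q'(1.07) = -9.86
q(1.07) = 20.30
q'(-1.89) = -15.78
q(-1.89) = 58.25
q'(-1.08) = -14.16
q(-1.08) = 46.13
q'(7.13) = 2.26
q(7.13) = -2.72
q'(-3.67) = -19.34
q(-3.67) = 89.51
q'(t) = 2*t - 12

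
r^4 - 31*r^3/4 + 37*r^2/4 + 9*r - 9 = (r - 6)*(r - 2)*(r - 3/4)*(r + 1)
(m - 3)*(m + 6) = m^2 + 3*m - 18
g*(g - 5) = g^2 - 5*g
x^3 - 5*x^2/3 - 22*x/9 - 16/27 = (x - 8/3)*(x + 1/3)*(x + 2/3)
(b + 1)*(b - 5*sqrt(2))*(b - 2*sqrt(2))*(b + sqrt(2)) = b^4 - 6*sqrt(2)*b^3 + b^3 - 6*sqrt(2)*b^2 + 6*b^2 + 6*b + 20*sqrt(2)*b + 20*sqrt(2)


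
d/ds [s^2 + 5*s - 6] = 2*s + 5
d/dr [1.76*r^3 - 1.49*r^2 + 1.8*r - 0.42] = 5.28*r^2 - 2.98*r + 1.8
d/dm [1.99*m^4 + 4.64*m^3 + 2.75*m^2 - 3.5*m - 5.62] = 7.96*m^3 + 13.92*m^2 + 5.5*m - 3.5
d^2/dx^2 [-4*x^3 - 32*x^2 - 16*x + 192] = -24*x - 64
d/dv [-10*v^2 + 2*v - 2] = 2 - 20*v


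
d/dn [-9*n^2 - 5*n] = -18*n - 5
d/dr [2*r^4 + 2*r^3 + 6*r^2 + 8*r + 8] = 8*r^3 + 6*r^2 + 12*r + 8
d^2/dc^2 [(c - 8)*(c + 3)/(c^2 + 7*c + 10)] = 12*(-2*c^3 - 17*c^2 - 59*c - 81)/(c^6 + 21*c^5 + 177*c^4 + 763*c^3 + 1770*c^2 + 2100*c + 1000)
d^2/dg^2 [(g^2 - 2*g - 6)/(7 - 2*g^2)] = 2*(8*g^3 + 30*g^2 + 84*g + 35)/(8*g^6 - 84*g^4 + 294*g^2 - 343)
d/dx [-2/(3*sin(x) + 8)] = 6*cos(x)/(3*sin(x) + 8)^2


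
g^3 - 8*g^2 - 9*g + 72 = (g - 8)*(g - 3)*(g + 3)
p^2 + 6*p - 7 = (p - 1)*(p + 7)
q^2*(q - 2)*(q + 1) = q^4 - q^3 - 2*q^2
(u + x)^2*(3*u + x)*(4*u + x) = 12*u^4 + 31*u^3*x + 27*u^2*x^2 + 9*u*x^3 + x^4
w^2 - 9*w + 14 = (w - 7)*(w - 2)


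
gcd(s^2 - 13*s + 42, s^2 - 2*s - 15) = 1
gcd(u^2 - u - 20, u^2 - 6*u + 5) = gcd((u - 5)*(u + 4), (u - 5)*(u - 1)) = u - 5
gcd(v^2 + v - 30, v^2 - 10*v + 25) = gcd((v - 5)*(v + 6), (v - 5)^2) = v - 5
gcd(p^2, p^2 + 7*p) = p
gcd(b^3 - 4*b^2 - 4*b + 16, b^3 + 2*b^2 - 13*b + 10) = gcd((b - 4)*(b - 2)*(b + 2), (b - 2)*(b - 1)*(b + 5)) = b - 2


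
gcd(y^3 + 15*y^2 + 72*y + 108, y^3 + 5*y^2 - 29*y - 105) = y + 3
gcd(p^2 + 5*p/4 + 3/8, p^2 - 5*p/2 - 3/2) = p + 1/2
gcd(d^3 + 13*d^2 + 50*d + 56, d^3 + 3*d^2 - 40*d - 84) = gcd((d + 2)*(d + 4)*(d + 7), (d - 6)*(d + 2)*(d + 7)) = d^2 + 9*d + 14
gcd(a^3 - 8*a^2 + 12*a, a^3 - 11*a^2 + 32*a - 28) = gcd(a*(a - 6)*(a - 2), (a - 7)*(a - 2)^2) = a - 2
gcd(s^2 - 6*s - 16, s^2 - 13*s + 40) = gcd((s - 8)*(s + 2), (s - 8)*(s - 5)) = s - 8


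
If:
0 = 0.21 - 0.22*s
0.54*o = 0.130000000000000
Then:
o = 0.24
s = 0.95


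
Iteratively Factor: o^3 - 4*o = (o)*(o^2 - 4) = o*(o + 2)*(o - 2)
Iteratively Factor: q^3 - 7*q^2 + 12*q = (q)*(q^2 - 7*q + 12) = q*(q - 4)*(q - 3)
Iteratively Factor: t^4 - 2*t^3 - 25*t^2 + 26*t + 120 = (t - 3)*(t^3 + t^2 - 22*t - 40) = (t - 3)*(t + 2)*(t^2 - t - 20) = (t - 5)*(t - 3)*(t + 2)*(t + 4)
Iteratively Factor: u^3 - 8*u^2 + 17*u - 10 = (u - 5)*(u^2 - 3*u + 2) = (u - 5)*(u - 2)*(u - 1)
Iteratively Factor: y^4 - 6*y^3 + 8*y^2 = (y - 4)*(y^3 - 2*y^2) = y*(y - 4)*(y^2 - 2*y) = y*(y - 4)*(y - 2)*(y)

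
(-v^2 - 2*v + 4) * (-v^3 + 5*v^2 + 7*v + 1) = v^5 - 3*v^4 - 21*v^3 + 5*v^2 + 26*v + 4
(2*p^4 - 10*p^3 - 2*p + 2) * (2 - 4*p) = -8*p^5 + 44*p^4 - 20*p^3 + 8*p^2 - 12*p + 4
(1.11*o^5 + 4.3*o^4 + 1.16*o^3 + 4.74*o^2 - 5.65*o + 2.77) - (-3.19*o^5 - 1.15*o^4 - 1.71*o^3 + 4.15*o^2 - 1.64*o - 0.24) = 4.3*o^5 + 5.45*o^4 + 2.87*o^3 + 0.59*o^2 - 4.01*o + 3.01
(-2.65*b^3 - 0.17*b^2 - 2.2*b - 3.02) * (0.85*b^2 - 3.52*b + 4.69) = -2.2525*b^5 + 9.1835*b^4 - 13.7001*b^3 + 4.3797*b^2 + 0.312399999999998*b - 14.1638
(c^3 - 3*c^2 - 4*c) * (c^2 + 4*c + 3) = c^5 + c^4 - 13*c^3 - 25*c^2 - 12*c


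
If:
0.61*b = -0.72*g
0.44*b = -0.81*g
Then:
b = 0.00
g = 0.00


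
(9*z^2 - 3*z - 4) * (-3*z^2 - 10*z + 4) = -27*z^4 - 81*z^3 + 78*z^2 + 28*z - 16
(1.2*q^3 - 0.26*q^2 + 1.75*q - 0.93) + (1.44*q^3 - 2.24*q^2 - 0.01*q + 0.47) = 2.64*q^3 - 2.5*q^2 + 1.74*q - 0.46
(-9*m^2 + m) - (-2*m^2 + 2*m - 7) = -7*m^2 - m + 7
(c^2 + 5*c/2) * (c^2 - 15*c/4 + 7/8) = c^4 - 5*c^3/4 - 17*c^2/2 + 35*c/16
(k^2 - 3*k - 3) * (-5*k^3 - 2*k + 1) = -5*k^5 + 15*k^4 + 13*k^3 + 7*k^2 + 3*k - 3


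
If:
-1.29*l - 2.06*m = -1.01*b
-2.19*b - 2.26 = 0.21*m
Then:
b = -0.0958904109589041*m - 1.03196347031963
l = -1.67197621323139*m - 0.807971399242505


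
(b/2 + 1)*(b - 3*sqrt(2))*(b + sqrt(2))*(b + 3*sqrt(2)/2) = b^4/2 - sqrt(2)*b^3/4 + b^3 - 6*b^2 - sqrt(2)*b^2/2 - 12*b - 9*sqrt(2)*b/2 - 9*sqrt(2)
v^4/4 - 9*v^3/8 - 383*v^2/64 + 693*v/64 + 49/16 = (v/4 + 1)*(v - 7)*(v - 7/4)*(v + 1/4)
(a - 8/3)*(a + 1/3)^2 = a^3 - 2*a^2 - 5*a/3 - 8/27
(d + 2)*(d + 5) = d^2 + 7*d + 10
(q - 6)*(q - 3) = q^2 - 9*q + 18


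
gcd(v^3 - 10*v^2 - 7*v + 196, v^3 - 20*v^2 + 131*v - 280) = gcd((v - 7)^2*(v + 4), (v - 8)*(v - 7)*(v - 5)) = v - 7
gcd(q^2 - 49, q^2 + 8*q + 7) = q + 7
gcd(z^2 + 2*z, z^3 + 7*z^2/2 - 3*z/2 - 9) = z + 2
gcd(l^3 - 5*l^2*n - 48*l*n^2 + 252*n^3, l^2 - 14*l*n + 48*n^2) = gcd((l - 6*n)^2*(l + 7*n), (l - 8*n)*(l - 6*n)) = l - 6*n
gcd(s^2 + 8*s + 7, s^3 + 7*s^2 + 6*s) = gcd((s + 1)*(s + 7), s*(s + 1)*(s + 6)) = s + 1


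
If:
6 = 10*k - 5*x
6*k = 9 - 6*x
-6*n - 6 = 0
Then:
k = 9/10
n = -1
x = 3/5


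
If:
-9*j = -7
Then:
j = 7/9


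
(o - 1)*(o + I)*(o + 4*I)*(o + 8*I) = o^4 - o^3 + 13*I*o^3 - 44*o^2 - 13*I*o^2 + 44*o - 32*I*o + 32*I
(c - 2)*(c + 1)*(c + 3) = c^3 + 2*c^2 - 5*c - 6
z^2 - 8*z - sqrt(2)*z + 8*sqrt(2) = (z - 8)*(z - sqrt(2))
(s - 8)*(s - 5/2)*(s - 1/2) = s^3 - 11*s^2 + 101*s/4 - 10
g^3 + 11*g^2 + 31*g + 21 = (g + 1)*(g + 3)*(g + 7)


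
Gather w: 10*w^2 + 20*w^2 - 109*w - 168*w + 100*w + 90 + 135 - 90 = 30*w^2 - 177*w + 135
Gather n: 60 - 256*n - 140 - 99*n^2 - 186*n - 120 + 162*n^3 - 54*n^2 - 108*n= 162*n^3 - 153*n^2 - 550*n - 200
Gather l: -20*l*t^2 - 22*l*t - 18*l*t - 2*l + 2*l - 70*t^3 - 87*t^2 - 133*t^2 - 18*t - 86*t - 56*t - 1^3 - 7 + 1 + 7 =l*(-20*t^2 - 40*t) - 70*t^3 - 220*t^2 - 160*t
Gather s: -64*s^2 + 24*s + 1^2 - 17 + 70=-64*s^2 + 24*s + 54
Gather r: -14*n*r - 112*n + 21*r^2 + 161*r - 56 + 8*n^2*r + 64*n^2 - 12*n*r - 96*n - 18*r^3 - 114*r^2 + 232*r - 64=64*n^2 - 208*n - 18*r^3 - 93*r^2 + r*(8*n^2 - 26*n + 393) - 120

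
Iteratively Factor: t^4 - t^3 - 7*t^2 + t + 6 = (t - 1)*(t^3 - 7*t - 6) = (t - 1)*(t + 1)*(t^2 - t - 6) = (t - 1)*(t + 1)*(t + 2)*(t - 3)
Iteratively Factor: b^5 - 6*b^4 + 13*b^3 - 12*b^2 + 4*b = (b - 1)*(b^4 - 5*b^3 + 8*b^2 - 4*b) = b*(b - 1)*(b^3 - 5*b^2 + 8*b - 4) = b*(b - 1)^2*(b^2 - 4*b + 4) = b*(b - 2)*(b - 1)^2*(b - 2)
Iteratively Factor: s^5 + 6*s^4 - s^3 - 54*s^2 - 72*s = (s)*(s^4 + 6*s^3 - s^2 - 54*s - 72) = s*(s + 4)*(s^3 + 2*s^2 - 9*s - 18) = s*(s - 3)*(s + 4)*(s^2 + 5*s + 6) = s*(s - 3)*(s + 3)*(s + 4)*(s + 2)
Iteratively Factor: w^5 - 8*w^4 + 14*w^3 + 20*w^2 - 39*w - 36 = (w - 3)*(w^4 - 5*w^3 - w^2 + 17*w + 12) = (w - 3)*(w + 1)*(w^3 - 6*w^2 + 5*w + 12) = (w - 4)*(w - 3)*(w + 1)*(w^2 - 2*w - 3) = (w - 4)*(w - 3)^2*(w + 1)*(w + 1)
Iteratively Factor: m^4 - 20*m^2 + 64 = (m - 4)*(m^3 + 4*m^2 - 4*m - 16) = (m - 4)*(m + 4)*(m^2 - 4) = (m - 4)*(m - 2)*(m + 4)*(m + 2)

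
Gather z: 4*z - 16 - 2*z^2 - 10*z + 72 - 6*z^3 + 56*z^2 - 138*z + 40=-6*z^3 + 54*z^2 - 144*z + 96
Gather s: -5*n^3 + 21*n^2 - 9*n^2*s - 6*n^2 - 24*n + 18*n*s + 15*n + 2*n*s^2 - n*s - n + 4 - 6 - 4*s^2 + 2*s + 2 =-5*n^3 + 15*n^2 - 10*n + s^2*(2*n - 4) + s*(-9*n^2 + 17*n + 2)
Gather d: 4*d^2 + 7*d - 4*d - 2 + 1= 4*d^2 + 3*d - 1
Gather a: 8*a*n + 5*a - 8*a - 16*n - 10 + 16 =a*(8*n - 3) - 16*n + 6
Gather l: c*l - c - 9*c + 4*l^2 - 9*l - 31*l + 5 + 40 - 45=-10*c + 4*l^2 + l*(c - 40)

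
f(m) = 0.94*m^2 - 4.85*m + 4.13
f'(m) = 1.88*m - 4.85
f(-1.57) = 14.06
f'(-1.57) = -7.80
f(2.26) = -2.03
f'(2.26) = -0.60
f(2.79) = -2.08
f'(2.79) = 0.40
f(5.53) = 6.06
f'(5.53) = 5.55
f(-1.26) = 11.73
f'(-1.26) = -7.22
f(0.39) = 2.38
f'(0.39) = -4.12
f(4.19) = 0.31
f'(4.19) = 3.03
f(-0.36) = 6.00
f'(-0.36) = -5.53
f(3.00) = -1.96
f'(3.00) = 0.79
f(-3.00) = 27.14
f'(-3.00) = -10.49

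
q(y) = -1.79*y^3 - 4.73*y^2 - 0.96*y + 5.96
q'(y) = -5.37*y^2 - 9.46*y - 0.96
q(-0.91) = 4.27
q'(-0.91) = 3.20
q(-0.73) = 4.84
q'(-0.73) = 3.08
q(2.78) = -71.72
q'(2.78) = -68.76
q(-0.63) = 5.14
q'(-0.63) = 2.87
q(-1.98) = 3.21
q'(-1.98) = -3.28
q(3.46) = -128.13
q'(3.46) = -97.98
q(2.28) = -42.03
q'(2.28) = -50.44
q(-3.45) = 26.48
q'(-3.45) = -32.24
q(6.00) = -556.72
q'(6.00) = -251.04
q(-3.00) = 14.60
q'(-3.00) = -20.91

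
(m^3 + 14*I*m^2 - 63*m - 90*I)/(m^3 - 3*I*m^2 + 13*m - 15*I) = (m^2 + 11*I*m - 30)/(m^2 - 6*I*m - 5)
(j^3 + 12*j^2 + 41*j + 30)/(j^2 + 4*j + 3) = (j^2 + 11*j + 30)/(j + 3)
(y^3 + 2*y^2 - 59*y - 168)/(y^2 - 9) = (y^2 - y - 56)/(y - 3)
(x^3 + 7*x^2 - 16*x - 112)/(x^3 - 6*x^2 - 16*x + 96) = (x + 7)/(x - 6)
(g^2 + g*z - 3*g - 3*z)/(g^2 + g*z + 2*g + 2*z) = (g - 3)/(g + 2)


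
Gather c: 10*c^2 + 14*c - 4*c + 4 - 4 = 10*c^2 + 10*c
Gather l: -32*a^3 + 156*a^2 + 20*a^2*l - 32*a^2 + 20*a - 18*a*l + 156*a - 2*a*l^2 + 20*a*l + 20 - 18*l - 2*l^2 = -32*a^3 + 124*a^2 + 176*a + l^2*(-2*a - 2) + l*(20*a^2 + 2*a - 18) + 20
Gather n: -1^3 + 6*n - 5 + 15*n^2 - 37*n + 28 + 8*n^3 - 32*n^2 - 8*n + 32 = 8*n^3 - 17*n^2 - 39*n + 54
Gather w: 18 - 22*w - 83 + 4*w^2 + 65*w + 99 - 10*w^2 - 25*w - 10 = -6*w^2 + 18*w + 24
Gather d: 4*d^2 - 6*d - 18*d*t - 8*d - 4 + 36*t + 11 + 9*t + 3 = 4*d^2 + d*(-18*t - 14) + 45*t + 10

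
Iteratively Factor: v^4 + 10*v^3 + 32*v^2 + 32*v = (v + 4)*(v^3 + 6*v^2 + 8*v) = (v + 4)^2*(v^2 + 2*v) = v*(v + 4)^2*(v + 2)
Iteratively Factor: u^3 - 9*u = (u)*(u^2 - 9) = u*(u - 3)*(u + 3)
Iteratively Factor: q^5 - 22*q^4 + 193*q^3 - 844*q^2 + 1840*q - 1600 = (q - 5)*(q^4 - 17*q^3 + 108*q^2 - 304*q + 320) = (q - 5)^2*(q^3 - 12*q^2 + 48*q - 64) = (q - 5)^2*(q - 4)*(q^2 - 8*q + 16) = (q - 5)^2*(q - 4)^2*(q - 4)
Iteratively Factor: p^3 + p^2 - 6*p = (p + 3)*(p^2 - 2*p) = p*(p + 3)*(p - 2)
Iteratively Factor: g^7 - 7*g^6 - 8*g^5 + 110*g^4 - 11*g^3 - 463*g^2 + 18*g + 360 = (g - 1)*(g^6 - 6*g^5 - 14*g^4 + 96*g^3 + 85*g^2 - 378*g - 360) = (g - 5)*(g - 1)*(g^5 - g^4 - 19*g^3 + g^2 + 90*g + 72) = (g - 5)*(g - 1)*(g + 2)*(g^4 - 3*g^3 - 13*g^2 + 27*g + 36) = (g - 5)*(g - 1)*(g + 2)*(g + 3)*(g^3 - 6*g^2 + 5*g + 12) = (g - 5)*(g - 1)*(g + 1)*(g + 2)*(g + 3)*(g^2 - 7*g + 12) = (g - 5)*(g - 4)*(g - 1)*(g + 1)*(g + 2)*(g + 3)*(g - 3)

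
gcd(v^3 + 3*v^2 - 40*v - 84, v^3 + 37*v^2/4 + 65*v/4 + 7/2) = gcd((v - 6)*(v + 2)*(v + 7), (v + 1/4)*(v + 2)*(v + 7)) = v^2 + 9*v + 14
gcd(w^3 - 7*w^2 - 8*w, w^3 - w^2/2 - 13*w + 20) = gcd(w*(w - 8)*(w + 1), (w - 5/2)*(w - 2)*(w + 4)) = 1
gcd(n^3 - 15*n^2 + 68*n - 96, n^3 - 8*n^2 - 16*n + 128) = n^2 - 12*n + 32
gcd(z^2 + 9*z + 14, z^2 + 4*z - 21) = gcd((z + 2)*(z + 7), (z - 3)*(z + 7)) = z + 7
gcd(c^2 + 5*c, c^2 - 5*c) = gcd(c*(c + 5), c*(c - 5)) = c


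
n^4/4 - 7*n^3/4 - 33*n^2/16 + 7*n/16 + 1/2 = (n/4 + 1/4)*(n - 8)*(n - 1/2)*(n + 1/2)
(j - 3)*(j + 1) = j^2 - 2*j - 3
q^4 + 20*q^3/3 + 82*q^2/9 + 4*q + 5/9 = (q + 1/3)^2*(q + 1)*(q + 5)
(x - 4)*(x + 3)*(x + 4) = x^3 + 3*x^2 - 16*x - 48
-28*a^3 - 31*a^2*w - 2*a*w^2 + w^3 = (-7*a + w)*(a + w)*(4*a + w)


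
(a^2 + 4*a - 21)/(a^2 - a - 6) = (a + 7)/(a + 2)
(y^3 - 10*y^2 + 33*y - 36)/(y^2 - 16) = (y^2 - 6*y + 9)/(y + 4)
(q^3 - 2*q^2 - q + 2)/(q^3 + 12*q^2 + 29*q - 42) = (q^2 - q - 2)/(q^2 + 13*q + 42)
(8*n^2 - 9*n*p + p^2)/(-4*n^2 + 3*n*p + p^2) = (-8*n + p)/(4*n + p)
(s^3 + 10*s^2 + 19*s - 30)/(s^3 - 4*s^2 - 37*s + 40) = (s + 6)/(s - 8)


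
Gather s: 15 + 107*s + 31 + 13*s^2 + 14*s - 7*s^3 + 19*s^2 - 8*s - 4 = -7*s^3 + 32*s^2 + 113*s + 42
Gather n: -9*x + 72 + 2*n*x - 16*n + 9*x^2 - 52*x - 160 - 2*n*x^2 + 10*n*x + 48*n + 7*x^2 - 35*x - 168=n*(-2*x^2 + 12*x + 32) + 16*x^2 - 96*x - 256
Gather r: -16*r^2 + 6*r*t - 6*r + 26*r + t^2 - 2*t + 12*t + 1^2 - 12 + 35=-16*r^2 + r*(6*t + 20) + t^2 + 10*t + 24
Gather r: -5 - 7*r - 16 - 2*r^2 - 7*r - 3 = -2*r^2 - 14*r - 24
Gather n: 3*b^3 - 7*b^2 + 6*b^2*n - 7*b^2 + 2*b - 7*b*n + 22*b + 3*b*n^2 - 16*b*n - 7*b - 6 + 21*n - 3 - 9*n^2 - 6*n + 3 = 3*b^3 - 14*b^2 + 17*b + n^2*(3*b - 9) + n*(6*b^2 - 23*b + 15) - 6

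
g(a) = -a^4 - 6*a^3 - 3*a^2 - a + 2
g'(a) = -4*a^3 - 18*a^2 - 6*a - 1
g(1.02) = -9.59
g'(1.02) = -30.09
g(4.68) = -1163.12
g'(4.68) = -833.34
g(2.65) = -182.69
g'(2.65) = -217.74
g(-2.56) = 42.61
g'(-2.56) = -36.50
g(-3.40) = 72.91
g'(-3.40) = -31.46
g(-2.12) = 27.61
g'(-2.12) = -31.07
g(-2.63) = 45.18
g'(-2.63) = -36.96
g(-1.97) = 23.14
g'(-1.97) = -28.45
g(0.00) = 2.00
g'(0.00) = -1.00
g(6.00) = -2704.00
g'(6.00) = -1549.00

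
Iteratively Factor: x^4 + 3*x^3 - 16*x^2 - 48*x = (x + 4)*(x^3 - x^2 - 12*x) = (x + 3)*(x + 4)*(x^2 - 4*x) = (x - 4)*(x + 3)*(x + 4)*(x)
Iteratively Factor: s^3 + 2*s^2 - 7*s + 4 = (s - 1)*(s^2 + 3*s - 4) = (s - 1)*(s + 4)*(s - 1)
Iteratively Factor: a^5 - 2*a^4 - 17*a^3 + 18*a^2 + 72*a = (a + 2)*(a^4 - 4*a^3 - 9*a^2 + 36*a) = (a - 4)*(a + 2)*(a^3 - 9*a) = a*(a - 4)*(a + 2)*(a^2 - 9) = a*(a - 4)*(a + 2)*(a + 3)*(a - 3)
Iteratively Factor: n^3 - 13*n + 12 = (n + 4)*(n^2 - 4*n + 3) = (n - 3)*(n + 4)*(n - 1)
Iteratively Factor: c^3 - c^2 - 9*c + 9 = (c + 3)*(c^2 - 4*c + 3) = (c - 3)*(c + 3)*(c - 1)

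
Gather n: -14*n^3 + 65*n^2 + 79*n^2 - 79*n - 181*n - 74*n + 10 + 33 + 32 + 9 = -14*n^3 + 144*n^2 - 334*n + 84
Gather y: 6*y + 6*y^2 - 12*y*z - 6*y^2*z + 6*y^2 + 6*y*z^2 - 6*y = y^2*(12 - 6*z) + y*(6*z^2 - 12*z)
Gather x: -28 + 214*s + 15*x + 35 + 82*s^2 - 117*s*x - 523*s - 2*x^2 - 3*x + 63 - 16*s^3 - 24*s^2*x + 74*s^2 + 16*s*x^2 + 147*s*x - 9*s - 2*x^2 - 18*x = -16*s^3 + 156*s^2 - 318*s + x^2*(16*s - 4) + x*(-24*s^2 + 30*s - 6) + 70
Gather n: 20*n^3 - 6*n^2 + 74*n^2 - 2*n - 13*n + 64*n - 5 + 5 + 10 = 20*n^3 + 68*n^2 + 49*n + 10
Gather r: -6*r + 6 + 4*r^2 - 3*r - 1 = 4*r^2 - 9*r + 5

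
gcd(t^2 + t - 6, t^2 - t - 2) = t - 2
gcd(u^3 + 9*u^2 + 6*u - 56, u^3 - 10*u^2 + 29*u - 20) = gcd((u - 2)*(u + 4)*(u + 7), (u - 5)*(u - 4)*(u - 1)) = 1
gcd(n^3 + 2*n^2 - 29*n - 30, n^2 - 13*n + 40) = n - 5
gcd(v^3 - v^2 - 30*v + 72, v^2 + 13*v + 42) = v + 6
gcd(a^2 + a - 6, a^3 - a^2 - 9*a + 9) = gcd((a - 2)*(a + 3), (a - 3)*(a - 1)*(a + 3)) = a + 3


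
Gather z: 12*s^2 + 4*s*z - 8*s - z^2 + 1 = 12*s^2 + 4*s*z - 8*s - z^2 + 1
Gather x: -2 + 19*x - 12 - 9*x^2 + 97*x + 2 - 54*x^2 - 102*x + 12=-63*x^2 + 14*x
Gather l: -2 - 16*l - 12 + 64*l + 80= 48*l + 66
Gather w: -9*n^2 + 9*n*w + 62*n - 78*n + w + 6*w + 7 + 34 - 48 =-9*n^2 - 16*n + w*(9*n + 7) - 7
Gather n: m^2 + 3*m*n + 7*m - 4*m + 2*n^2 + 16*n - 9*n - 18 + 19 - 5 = m^2 + 3*m + 2*n^2 + n*(3*m + 7) - 4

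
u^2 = u^2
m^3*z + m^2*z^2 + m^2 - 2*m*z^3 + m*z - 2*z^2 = (m - z)*(m + 2*z)*(m*z + 1)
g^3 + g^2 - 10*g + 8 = (g - 2)*(g - 1)*(g + 4)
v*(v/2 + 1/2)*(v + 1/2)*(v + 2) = v^4/2 + 7*v^3/4 + 7*v^2/4 + v/2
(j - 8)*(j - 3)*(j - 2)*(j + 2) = j^4 - 11*j^3 + 20*j^2 + 44*j - 96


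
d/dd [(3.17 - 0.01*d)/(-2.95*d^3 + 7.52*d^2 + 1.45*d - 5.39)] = (-0.059*d^3 + 28.1297*d^2 - 47.6768*d - 4.5426)/(8.7025*d^6 - 44.368*d^5 + 47.9954*d^4 + 53.609*d^3 - 78.9631*d^2 - 15.631*d + 29.0521)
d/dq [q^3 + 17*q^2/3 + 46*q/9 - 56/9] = 3*q^2 + 34*q/3 + 46/9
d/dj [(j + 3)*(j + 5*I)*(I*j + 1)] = 3*I*j^2 + j*(-8 + 6*I) - 12 + 5*I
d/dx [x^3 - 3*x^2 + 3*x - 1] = 3*x^2 - 6*x + 3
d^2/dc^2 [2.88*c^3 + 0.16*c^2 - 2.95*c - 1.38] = 17.28*c + 0.32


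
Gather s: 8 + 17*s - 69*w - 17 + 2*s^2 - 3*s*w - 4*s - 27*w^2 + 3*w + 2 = 2*s^2 + s*(13 - 3*w) - 27*w^2 - 66*w - 7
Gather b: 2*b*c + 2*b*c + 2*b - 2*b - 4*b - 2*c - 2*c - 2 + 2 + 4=b*(4*c - 4) - 4*c + 4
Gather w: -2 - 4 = -6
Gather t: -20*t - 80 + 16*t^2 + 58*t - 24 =16*t^2 + 38*t - 104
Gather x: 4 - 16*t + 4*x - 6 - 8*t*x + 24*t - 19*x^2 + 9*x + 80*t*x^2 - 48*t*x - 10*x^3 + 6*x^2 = 8*t - 10*x^3 + x^2*(80*t - 13) + x*(13 - 56*t) - 2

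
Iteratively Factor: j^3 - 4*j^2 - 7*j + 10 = (j - 5)*(j^2 + j - 2) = (j - 5)*(j + 2)*(j - 1)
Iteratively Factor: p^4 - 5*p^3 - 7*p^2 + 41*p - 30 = (p - 5)*(p^3 - 7*p + 6) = (p - 5)*(p - 1)*(p^2 + p - 6) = (p - 5)*(p - 2)*(p - 1)*(p + 3)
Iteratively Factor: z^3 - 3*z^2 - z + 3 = (z - 3)*(z^2 - 1) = (z - 3)*(z + 1)*(z - 1)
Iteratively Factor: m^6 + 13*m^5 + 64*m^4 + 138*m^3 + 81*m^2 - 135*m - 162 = (m + 2)*(m^5 + 11*m^4 + 42*m^3 + 54*m^2 - 27*m - 81) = (m + 2)*(m + 3)*(m^4 + 8*m^3 + 18*m^2 - 27) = (m - 1)*(m + 2)*(m + 3)*(m^3 + 9*m^2 + 27*m + 27) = (m - 1)*(m + 2)*(m + 3)^2*(m^2 + 6*m + 9) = (m - 1)*(m + 2)*(m + 3)^3*(m + 3)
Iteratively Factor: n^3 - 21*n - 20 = (n + 4)*(n^2 - 4*n - 5) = (n - 5)*(n + 4)*(n + 1)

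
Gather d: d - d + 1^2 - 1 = 0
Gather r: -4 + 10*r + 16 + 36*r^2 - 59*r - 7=36*r^2 - 49*r + 5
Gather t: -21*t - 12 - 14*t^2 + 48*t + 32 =-14*t^2 + 27*t + 20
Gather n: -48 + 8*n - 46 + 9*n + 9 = 17*n - 85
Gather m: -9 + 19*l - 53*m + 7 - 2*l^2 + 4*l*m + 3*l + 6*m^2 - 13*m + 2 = -2*l^2 + 22*l + 6*m^2 + m*(4*l - 66)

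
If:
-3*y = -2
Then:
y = 2/3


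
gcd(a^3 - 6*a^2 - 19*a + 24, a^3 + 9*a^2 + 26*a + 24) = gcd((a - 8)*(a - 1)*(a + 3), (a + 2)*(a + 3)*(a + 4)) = a + 3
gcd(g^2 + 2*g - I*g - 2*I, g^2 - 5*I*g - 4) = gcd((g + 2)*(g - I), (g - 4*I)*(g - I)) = g - I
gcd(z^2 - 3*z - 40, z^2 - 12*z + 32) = z - 8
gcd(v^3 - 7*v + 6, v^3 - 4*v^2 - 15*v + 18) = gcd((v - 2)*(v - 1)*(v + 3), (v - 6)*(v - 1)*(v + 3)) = v^2 + 2*v - 3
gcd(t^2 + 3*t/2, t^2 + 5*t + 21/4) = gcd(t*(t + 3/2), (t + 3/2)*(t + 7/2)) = t + 3/2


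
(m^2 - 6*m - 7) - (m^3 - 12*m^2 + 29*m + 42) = -m^3 + 13*m^2 - 35*m - 49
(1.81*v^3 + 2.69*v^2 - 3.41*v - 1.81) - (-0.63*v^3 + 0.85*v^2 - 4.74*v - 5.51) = 2.44*v^3 + 1.84*v^2 + 1.33*v + 3.7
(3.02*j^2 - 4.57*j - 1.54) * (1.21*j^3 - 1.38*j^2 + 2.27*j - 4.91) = 3.6542*j^5 - 9.6973*j^4 + 11.2986*j^3 - 23.0769*j^2 + 18.9429*j + 7.5614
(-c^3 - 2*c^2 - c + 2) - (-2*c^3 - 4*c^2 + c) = c^3 + 2*c^2 - 2*c + 2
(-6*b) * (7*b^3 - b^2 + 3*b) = -42*b^4 + 6*b^3 - 18*b^2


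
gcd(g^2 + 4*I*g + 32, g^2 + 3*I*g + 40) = g + 8*I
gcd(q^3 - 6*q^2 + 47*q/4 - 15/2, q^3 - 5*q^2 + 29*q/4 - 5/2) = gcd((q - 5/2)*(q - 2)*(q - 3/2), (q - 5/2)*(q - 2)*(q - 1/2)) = q^2 - 9*q/2 + 5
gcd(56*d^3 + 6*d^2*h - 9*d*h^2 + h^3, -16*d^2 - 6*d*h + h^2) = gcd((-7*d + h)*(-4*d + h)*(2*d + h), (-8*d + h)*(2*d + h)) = 2*d + h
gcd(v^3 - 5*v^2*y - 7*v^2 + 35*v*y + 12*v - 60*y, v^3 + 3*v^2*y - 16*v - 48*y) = v - 4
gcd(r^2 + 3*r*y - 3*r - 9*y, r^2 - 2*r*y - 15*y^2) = r + 3*y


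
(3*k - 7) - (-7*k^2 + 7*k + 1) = 7*k^2 - 4*k - 8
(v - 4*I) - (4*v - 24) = -3*v + 24 - 4*I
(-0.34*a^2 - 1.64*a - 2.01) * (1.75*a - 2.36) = -0.595*a^3 - 2.0676*a^2 + 0.3529*a + 4.7436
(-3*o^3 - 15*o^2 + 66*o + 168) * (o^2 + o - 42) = -3*o^5 - 18*o^4 + 177*o^3 + 864*o^2 - 2604*o - 7056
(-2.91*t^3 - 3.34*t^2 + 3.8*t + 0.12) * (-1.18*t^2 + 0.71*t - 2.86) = 3.4338*t^5 + 1.8751*t^4 + 1.4672*t^3 + 12.1088*t^2 - 10.7828*t - 0.3432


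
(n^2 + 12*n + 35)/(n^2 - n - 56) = (n + 5)/(n - 8)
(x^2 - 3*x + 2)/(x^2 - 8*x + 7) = (x - 2)/(x - 7)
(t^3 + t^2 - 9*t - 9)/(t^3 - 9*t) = (t + 1)/t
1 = 1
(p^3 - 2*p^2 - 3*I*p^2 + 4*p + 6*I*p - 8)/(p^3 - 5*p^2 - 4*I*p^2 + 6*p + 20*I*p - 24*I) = (p + I)/(p - 3)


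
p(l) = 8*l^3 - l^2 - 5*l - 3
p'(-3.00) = 217.00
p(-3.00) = -213.00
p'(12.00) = 3427.00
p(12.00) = 13617.00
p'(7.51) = 1333.58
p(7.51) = 3291.57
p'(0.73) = 6.33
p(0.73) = -4.07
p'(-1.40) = 44.84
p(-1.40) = -19.91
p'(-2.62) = 164.99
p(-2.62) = -140.64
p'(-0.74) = 9.62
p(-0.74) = -3.09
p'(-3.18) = 244.06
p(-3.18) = -254.47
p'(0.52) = 0.45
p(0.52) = -4.75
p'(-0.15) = -4.16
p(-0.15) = -2.30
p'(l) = 24*l^2 - 2*l - 5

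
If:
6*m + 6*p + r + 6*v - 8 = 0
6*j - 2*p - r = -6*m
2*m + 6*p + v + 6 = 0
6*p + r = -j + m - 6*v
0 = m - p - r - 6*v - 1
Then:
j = 126/31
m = 374/217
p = -19/31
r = 7802/217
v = -1252/217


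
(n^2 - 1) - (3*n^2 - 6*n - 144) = -2*n^2 + 6*n + 143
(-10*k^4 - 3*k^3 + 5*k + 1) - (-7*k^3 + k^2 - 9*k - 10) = -10*k^4 + 4*k^3 - k^2 + 14*k + 11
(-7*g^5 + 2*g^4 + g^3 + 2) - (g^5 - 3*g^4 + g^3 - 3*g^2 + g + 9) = -8*g^5 + 5*g^4 + 3*g^2 - g - 7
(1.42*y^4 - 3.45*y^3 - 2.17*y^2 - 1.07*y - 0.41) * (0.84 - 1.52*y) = -2.1584*y^5 + 6.4368*y^4 + 0.4004*y^3 - 0.1964*y^2 - 0.2756*y - 0.3444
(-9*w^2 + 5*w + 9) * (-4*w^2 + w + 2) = 36*w^4 - 29*w^3 - 49*w^2 + 19*w + 18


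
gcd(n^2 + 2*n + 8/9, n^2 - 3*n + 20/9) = 1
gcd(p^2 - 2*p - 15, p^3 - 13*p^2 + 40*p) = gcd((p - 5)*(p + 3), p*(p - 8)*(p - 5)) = p - 5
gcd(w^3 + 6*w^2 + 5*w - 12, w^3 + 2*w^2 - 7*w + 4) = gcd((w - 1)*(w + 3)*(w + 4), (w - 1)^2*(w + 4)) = w^2 + 3*w - 4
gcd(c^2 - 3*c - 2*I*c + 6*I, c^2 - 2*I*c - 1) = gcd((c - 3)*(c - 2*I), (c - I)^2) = 1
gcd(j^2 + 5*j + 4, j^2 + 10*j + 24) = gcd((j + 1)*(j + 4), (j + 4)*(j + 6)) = j + 4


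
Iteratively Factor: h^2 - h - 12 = (h - 4)*(h + 3)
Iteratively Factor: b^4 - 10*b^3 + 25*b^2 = (b - 5)*(b^3 - 5*b^2) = b*(b - 5)*(b^2 - 5*b) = b^2*(b - 5)*(b - 5)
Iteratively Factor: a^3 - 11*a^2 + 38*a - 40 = (a - 5)*(a^2 - 6*a + 8) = (a - 5)*(a - 2)*(a - 4)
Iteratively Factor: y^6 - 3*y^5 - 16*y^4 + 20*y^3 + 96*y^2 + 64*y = (y + 1)*(y^5 - 4*y^4 - 12*y^3 + 32*y^2 + 64*y) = (y + 1)*(y + 2)*(y^4 - 6*y^3 + 32*y) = (y + 1)*(y + 2)^2*(y^3 - 8*y^2 + 16*y) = (y - 4)*(y + 1)*(y + 2)^2*(y^2 - 4*y) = (y - 4)^2*(y + 1)*(y + 2)^2*(y)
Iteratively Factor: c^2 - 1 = (c - 1)*(c + 1)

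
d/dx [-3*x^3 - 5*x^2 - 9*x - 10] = -9*x^2 - 10*x - 9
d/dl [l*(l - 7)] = 2*l - 7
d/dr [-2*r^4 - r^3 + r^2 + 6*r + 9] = -8*r^3 - 3*r^2 + 2*r + 6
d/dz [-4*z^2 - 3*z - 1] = -8*z - 3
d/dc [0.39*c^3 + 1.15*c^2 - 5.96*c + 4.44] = 1.17*c^2 + 2.3*c - 5.96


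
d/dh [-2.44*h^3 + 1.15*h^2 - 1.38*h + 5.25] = -7.32*h^2 + 2.3*h - 1.38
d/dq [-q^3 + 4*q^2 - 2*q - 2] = -3*q^2 + 8*q - 2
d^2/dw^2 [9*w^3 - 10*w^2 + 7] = 54*w - 20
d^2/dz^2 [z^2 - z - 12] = 2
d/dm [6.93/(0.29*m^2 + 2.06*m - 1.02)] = (-4.0194*m - 14.2758)/(0.29*m^2 + 2.06*m - 1.02)^2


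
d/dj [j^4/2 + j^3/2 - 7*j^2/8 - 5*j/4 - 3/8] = 2*j^3 + 3*j^2/2 - 7*j/4 - 5/4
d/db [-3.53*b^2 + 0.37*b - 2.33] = 0.37 - 7.06*b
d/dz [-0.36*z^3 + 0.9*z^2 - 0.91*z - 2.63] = -1.08*z^2 + 1.8*z - 0.91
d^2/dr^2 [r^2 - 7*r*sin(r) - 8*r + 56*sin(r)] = 7*r*sin(r) - 56*sin(r) - 14*cos(r) + 2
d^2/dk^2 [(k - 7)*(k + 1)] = 2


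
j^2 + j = j*(j + 1)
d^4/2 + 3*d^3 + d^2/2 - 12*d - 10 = (d/2 + 1)*(d - 2)*(d + 1)*(d + 5)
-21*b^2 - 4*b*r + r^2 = (-7*b + r)*(3*b + r)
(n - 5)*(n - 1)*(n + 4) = n^3 - 2*n^2 - 19*n + 20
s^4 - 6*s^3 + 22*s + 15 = (s - 5)*(s - 3)*(s + 1)^2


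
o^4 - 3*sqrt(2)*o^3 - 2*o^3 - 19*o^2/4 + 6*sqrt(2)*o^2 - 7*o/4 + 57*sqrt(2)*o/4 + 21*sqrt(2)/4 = (o - 7/2)*(o + 1/2)*(o + 1)*(o - 3*sqrt(2))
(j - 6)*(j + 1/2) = j^2 - 11*j/2 - 3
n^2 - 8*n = n*(n - 8)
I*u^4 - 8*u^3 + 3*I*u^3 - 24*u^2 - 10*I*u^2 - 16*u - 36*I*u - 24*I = (u + 2)*(u + 2*I)*(u + 6*I)*(I*u + I)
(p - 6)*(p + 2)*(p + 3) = p^3 - p^2 - 24*p - 36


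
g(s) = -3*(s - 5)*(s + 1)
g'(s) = 12 - 6*s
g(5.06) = -1.09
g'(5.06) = -18.36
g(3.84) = 16.84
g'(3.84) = -11.04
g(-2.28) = -27.96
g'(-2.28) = 25.68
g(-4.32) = -92.83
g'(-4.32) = 37.92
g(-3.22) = -54.75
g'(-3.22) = 31.32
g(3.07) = 23.57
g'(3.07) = -6.42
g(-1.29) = -5.47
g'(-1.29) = 19.74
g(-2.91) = -45.32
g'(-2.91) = 29.46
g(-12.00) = -561.00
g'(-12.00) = 84.00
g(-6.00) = -165.00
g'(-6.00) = 48.00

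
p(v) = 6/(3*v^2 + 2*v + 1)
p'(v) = 6*(-6*v - 2)/(3*v^2 + 2*v + 1)^2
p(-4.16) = 0.13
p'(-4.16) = 0.07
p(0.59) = 1.86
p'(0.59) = -3.20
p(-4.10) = 0.14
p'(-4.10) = 0.07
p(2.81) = 0.20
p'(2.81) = -0.12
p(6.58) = 0.04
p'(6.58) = -0.01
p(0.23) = 3.71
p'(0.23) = -7.74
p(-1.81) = 0.83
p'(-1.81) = 1.02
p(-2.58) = 0.38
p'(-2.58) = 0.32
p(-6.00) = 0.06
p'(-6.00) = 0.02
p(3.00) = 0.18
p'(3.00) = -0.10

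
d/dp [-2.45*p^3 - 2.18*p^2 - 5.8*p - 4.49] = -7.35*p^2 - 4.36*p - 5.8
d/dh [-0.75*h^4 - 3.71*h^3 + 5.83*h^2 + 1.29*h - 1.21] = -3.0*h^3 - 11.13*h^2 + 11.66*h + 1.29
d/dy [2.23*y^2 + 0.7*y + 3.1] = 4.46*y + 0.7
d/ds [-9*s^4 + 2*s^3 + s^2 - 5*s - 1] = -36*s^3 + 6*s^2 + 2*s - 5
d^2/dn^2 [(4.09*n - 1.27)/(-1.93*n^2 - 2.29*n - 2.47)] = (-(3.86*n + 2.29)*(4.09*n - 1.27)*(7.72*n + 4.58) + (47.3622*n + 13.83)*(1.93*n^2 + 2.29*n + 2.47))/(1.93*n^2 + 2.29*n + 2.47)^3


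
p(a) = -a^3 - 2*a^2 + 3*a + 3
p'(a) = -3*a^2 - 4*a + 3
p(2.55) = -18.94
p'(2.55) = -26.71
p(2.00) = -7.00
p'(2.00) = -17.00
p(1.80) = -3.91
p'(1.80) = -13.92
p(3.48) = -52.92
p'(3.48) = -47.25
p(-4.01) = 23.29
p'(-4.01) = -29.20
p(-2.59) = -0.81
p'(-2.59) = -6.76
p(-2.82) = 1.06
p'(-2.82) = -9.58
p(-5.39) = 85.32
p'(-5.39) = -62.60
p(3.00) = -33.00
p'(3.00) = -36.00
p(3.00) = -33.00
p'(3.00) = -36.00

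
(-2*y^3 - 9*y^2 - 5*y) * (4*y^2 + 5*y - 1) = -8*y^5 - 46*y^4 - 63*y^3 - 16*y^2 + 5*y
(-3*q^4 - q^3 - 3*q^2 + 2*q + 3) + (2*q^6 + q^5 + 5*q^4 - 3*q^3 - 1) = 2*q^6 + q^5 + 2*q^4 - 4*q^3 - 3*q^2 + 2*q + 2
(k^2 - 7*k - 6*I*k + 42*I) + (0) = k^2 - 7*k - 6*I*k + 42*I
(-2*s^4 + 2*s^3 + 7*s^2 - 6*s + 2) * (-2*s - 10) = 4*s^5 + 16*s^4 - 34*s^3 - 58*s^2 + 56*s - 20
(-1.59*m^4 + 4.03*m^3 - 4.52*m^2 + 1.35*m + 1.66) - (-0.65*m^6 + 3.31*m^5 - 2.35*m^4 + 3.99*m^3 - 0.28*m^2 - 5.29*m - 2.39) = 0.65*m^6 - 3.31*m^5 + 0.76*m^4 + 0.04*m^3 - 4.24*m^2 + 6.64*m + 4.05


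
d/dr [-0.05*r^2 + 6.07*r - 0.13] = 6.07 - 0.1*r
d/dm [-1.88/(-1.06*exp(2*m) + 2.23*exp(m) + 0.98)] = (4.1924 - 3.9856*exp(m))*exp(m)/(-1.06*exp(2*m) + 2.23*exp(m) + 0.98)^2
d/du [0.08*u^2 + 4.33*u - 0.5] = 0.16*u + 4.33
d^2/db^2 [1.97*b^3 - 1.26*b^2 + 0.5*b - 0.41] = 11.82*b - 2.52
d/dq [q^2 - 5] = 2*q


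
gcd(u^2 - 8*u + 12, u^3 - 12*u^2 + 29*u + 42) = u - 6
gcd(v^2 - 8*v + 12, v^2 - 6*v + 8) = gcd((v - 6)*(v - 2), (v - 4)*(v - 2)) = v - 2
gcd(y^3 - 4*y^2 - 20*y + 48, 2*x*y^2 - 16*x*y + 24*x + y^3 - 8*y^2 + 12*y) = y^2 - 8*y + 12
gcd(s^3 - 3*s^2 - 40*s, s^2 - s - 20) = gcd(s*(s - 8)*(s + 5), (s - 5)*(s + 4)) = 1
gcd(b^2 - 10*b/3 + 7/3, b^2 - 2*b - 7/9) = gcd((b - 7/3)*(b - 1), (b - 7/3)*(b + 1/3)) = b - 7/3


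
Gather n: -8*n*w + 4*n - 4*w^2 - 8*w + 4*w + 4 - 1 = n*(4 - 8*w) - 4*w^2 - 4*w + 3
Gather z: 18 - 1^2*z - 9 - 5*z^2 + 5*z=-5*z^2 + 4*z + 9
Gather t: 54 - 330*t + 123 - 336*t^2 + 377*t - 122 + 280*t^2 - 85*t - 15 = -56*t^2 - 38*t + 40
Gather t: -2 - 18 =-20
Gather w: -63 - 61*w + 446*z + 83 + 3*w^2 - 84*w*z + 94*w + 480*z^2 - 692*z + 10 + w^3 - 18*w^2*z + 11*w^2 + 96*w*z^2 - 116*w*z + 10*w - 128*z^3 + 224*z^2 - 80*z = w^3 + w^2*(14 - 18*z) + w*(96*z^2 - 200*z + 43) - 128*z^3 + 704*z^2 - 326*z + 30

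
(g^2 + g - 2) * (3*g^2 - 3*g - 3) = 3*g^4 - 12*g^2 + 3*g + 6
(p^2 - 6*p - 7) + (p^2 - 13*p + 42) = 2*p^2 - 19*p + 35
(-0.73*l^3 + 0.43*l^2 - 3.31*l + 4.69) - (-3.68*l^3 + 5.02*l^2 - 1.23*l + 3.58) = 2.95*l^3 - 4.59*l^2 - 2.08*l + 1.11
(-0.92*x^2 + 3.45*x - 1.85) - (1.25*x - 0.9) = -0.92*x^2 + 2.2*x - 0.95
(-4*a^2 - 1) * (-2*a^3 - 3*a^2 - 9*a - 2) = 8*a^5 + 12*a^4 + 38*a^3 + 11*a^2 + 9*a + 2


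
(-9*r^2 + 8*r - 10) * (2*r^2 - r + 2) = -18*r^4 + 25*r^3 - 46*r^2 + 26*r - 20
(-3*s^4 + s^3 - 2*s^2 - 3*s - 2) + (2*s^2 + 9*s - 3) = -3*s^4 + s^3 + 6*s - 5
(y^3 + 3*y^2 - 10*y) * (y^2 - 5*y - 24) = y^5 - 2*y^4 - 49*y^3 - 22*y^2 + 240*y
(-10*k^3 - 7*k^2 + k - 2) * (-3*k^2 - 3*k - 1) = 30*k^5 + 51*k^4 + 28*k^3 + 10*k^2 + 5*k + 2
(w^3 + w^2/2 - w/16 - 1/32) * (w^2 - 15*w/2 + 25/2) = w^5 - 7*w^4 + 139*w^3/16 + 107*w^2/16 - 35*w/64 - 25/64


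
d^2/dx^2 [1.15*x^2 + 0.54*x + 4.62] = 2.30000000000000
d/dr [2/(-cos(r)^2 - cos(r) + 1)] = -2*(2*cos(r) + 1)*sin(r)/(sin(r)^2 - cos(r))^2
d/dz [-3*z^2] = -6*z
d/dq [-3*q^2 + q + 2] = 1 - 6*q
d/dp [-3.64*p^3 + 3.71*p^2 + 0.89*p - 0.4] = -10.92*p^2 + 7.42*p + 0.89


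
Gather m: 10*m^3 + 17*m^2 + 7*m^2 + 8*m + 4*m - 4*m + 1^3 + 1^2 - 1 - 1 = 10*m^3 + 24*m^2 + 8*m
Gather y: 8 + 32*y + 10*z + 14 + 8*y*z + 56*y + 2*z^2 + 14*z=y*(8*z + 88) + 2*z^2 + 24*z + 22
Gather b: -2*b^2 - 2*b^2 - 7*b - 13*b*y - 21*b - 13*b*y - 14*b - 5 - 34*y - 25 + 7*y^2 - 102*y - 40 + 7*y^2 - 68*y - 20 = -4*b^2 + b*(-26*y - 42) + 14*y^2 - 204*y - 90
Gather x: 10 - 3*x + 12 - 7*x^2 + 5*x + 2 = -7*x^2 + 2*x + 24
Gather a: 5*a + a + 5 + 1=6*a + 6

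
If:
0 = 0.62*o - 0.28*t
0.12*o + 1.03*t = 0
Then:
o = 0.00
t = 0.00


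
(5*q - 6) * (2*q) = 10*q^2 - 12*q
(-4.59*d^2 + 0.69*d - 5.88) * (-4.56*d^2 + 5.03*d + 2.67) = 20.9304*d^4 - 26.2341*d^3 + 18.0282*d^2 - 27.7341*d - 15.6996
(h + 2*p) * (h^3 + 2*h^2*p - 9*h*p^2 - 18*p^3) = h^4 + 4*h^3*p - 5*h^2*p^2 - 36*h*p^3 - 36*p^4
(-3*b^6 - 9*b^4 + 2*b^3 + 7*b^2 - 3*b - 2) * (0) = 0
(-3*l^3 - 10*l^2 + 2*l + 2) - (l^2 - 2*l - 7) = -3*l^3 - 11*l^2 + 4*l + 9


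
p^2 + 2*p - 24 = (p - 4)*(p + 6)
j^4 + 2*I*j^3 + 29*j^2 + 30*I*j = j*(j - 5*I)*(j + I)*(j + 6*I)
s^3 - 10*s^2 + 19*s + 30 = (s - 6)*(s - 5)*(s + 1)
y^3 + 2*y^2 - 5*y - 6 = (y - 2)*(y + 1)*(y + 3)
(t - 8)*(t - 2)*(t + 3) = t^3 - 7*t^2 - 14*t + 48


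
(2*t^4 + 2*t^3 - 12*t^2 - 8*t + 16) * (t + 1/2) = 2*t^5 + 3*t^4 - 11*t^3 - 14*t^2 + 12*t + 8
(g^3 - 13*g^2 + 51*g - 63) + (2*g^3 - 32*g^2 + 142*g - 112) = 3*g^3 - 45*g^2 + 193*g - 175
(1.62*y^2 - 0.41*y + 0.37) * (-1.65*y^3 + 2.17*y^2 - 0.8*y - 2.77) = -2.673*y^5 + 4.1919*y^4 - 2.7962*y^3 - 3.3565*y^2 + 0.8397*y - 1.0249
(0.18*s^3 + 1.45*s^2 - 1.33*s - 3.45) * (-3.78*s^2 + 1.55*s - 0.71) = -0.6804*s^5 - 5.202*s^4 + 7.1471*s^3 + 9.95*s^2 - 4.4032*s + 2.4495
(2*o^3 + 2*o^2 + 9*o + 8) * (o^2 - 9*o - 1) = 2*o^5 - 16*o^4 - 11*o^3 - 75*o^2 - 81*o - 8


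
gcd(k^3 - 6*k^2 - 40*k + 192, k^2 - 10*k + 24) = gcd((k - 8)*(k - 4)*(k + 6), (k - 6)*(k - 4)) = k - 4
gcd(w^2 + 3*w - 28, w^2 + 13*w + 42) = w + 7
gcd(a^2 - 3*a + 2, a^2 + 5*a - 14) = a - 2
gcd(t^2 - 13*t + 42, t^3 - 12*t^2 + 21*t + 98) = t - 7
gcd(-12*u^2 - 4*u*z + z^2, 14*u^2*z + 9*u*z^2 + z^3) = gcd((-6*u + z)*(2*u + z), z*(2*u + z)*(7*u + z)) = 2*u + z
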